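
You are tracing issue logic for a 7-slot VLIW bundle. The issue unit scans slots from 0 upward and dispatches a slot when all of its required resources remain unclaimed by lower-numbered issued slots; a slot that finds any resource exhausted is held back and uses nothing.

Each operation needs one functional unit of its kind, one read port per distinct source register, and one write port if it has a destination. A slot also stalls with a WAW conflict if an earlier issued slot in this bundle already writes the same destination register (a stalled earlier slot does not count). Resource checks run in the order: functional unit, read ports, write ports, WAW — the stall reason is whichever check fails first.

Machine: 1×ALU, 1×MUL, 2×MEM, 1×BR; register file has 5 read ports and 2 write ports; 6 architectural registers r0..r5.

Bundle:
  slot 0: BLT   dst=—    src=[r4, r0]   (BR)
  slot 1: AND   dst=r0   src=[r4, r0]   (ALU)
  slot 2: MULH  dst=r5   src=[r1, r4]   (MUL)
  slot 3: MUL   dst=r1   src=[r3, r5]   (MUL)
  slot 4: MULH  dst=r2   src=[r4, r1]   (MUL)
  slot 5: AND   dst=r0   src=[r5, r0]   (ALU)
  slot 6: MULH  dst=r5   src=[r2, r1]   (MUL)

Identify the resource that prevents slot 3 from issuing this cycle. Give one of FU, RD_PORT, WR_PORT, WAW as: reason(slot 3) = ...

#0 BR src=r4,r0 dispatched  <A:1 Mu:1 Ld:2 B:0 rd:3 wr:2>
#1 ALU src=r4,r0 dispatched  <A:0 Mu:1 Ld:2 B:0 rd:1 wr:1>
#2 MUL src=r1,r4 held:RD_PORT  <A:0 Mu:1 Ld:2 B:0 rd:1 wr:1>
#3 MUL src=r3,r5 held:RD_PORT  <A:0 Mu:1 Ld:2 B:0 rd:1 wr:1>
#4 MUL src=r4,r1 held:RD_PORT  <A:0 Mu:1 Ld:2 B:0 rd:1 wr:1>
#5 ALU src=r5,r0 held:FU  <A:0 Mu:1 Ld:2 B:0 rd:1 wr:1>
#6 MUL src=r2,r1 held:RD_PORT  <A:0 Mu:1 Ld:2 B:0 rd:1 wr:1>

reason(slot 3) = RD_PORT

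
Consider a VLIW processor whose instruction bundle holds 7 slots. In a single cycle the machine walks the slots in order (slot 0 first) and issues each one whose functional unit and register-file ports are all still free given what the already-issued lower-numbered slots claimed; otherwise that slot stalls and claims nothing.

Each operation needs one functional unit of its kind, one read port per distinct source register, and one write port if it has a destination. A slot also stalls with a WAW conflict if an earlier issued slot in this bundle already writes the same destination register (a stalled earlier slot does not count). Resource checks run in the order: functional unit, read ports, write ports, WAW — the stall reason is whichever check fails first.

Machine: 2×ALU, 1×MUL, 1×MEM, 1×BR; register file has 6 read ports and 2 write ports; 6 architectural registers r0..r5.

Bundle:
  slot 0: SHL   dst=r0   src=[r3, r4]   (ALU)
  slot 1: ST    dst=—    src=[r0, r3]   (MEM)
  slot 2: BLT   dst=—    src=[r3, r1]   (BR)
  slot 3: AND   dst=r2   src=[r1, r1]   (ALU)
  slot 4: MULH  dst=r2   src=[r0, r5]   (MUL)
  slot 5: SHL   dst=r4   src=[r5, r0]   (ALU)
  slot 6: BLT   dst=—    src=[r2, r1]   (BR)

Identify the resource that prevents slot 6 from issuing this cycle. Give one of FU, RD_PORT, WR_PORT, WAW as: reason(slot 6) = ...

#0 ALU src=r3,r4 dispatched  <A:1 Mu:1 Ld:1 B:1 rd:4 wr:1>
#1 MEM src=r0,r3 dispatched  <A:1 Mu:1 Ld:0 B:1 rd:2 wr:1>
#2 BR src=r3,r1 dispatched  <A:1 Mu:1 Ld:0 B:0 rd:0 wr:1>
#3 ALU src=r1,r1 held:RD_PORT  <A:1 Mu:1 Ld:0 B:0 rd:0 wr:1>
#4 MUL src=r0,r5 held:RD_PORT  <A:1 Mu:1 Ld:0 B:0 rd:0 wr:1>
#5 ALU src=r5,r0 held:RD_PORT  <A:1 Mu:1 Ld:0 B:0 rd:0 wr:1>
#6 BR src=r2,r1 held:FU  <A:1 Mu:1 Ld:0 B:0 rd:0 wr:1>

reason(slot 6) = FU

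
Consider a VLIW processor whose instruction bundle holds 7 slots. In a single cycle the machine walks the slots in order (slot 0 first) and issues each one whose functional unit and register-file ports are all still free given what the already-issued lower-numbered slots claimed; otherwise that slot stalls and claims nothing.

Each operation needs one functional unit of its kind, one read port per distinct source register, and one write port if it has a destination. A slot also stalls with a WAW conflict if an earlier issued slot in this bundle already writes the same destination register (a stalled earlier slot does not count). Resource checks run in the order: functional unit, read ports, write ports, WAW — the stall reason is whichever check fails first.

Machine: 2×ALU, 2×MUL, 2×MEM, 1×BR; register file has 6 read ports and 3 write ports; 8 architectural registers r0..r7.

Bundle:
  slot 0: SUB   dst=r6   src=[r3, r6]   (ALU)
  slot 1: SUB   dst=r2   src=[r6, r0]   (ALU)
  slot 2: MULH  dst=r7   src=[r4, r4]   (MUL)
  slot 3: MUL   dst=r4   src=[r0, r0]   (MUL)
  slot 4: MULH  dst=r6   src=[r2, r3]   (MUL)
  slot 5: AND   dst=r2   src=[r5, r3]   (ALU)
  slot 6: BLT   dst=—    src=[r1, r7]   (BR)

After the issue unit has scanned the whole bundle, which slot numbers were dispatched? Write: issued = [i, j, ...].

#0 ALU src=r3,r6 dispatched  <A:1 Mu:2 Ld:2 B:1 rd:4 wr:2>
#1 ALU src=r6,r0 dispatched  <A:0 Mu:2 Ld:2 B:1 rd:2 wr:1>
#2 MUL src=r4,r4 dispatched  <A:0 Mu:1 Ld:2 B:1 rd:1 wr:0>
#3 MUL src=r0,r0 held:WR_PORT  <A:0 Mu:1 Ld:2 B:1 rd:1 wr:0>
#4 MUL src=r2,r3 held:RD_PORT  <A:0 Mu:1 Ld:2 B:1 rd:1 wr:0>
#5 ALU src=r5,r3 held:FU  <A:0 Mu:1 Ld:2 B:1 rd:1 wr:0>
#6 BR src=r1,r7 held:RD_PORT  <A:0 Mu:1 Ld:2 B:1 rd:1 wr:0>

issued = [0, 1, 2]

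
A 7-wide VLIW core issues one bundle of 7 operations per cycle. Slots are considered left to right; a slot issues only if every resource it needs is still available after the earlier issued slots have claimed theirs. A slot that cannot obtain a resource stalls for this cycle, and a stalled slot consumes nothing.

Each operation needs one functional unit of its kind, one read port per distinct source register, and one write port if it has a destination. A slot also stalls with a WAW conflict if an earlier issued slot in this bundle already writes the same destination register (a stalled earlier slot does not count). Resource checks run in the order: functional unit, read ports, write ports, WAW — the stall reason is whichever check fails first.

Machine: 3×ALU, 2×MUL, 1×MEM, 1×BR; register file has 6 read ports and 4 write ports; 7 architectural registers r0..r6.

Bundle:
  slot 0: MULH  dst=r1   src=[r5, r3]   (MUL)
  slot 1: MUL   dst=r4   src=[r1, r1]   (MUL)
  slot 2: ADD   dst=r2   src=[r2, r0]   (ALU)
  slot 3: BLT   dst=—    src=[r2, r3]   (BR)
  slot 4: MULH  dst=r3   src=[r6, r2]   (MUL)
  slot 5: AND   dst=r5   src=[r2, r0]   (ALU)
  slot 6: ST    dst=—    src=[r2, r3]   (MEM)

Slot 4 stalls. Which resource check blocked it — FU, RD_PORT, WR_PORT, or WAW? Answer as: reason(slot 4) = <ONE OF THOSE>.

  0. MUL→r1 ⇒ go  {3A/1Mu/1Ld/1B | 4r 3w}
  1. MUL→r4 ⇒ go  {3A/0Mu/1Ld/1B | 3r 2w}
  2. ALU→r2 ⇒ go  {2A/0Mu/1Ld/1B | 1r 1w}
  3. BR ⇒ no(RD_PORT)  {2A/0Mu/1Ld/1B | 1r 1w}
  4. MUL→r3 ⇒ no(FU)  {2A/0Mu/1Ld/1B | 1r 1w}
  5. ALU→r5 ⇒ no(RD_PORT)  {2A/0Mu/1Ld/1B | 1r 1w}
  6. MEM ⇒ no(RD_PORT)  {2A/0Mu/1Ld/1B | 1r 1w}

reason(slot 4) = FU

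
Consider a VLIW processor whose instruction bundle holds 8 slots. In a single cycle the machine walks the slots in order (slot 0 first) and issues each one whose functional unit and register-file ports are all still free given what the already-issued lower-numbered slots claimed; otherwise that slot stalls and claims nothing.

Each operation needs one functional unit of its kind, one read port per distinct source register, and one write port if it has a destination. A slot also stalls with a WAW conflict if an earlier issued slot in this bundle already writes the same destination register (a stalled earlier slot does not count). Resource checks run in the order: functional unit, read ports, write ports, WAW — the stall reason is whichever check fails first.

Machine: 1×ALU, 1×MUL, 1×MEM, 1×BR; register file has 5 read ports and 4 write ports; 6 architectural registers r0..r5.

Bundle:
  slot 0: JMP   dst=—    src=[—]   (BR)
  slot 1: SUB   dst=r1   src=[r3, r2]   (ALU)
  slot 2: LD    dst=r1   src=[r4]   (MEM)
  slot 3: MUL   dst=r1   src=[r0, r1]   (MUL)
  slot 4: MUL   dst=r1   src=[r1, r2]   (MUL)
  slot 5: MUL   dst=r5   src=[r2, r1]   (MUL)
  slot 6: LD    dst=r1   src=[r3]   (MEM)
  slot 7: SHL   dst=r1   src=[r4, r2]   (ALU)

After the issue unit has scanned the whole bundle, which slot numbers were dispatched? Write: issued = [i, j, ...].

#0 BR src=- dispatched  <A:1 Mu:1 Ld:1 B:0 rd:5 wr:4>
#1 ALU src=r3,r2 dispatched  <A:0 Mu:1 Ld:1 B:0 rd:3 wr:3>
#2 MEM src=r4 held:WAW  <A:0 Mu:1 Ld:1 B:0 rd:3 wr:3>
#3 MUL src=r0,r1 held:WAW  <A:0 Mu:1 Ld:1 B:0 rd:3 wr:3>
#4 MUL src=r1,r2 held:WAW  <A:0 Mu:1 Ld:1 B:0 rd:3 wr:3>
#5 MUL src=r2,r1 dispatched  <A:0 Mu:0 Ld:1 B:0 rd:1 wr:2>
#6 MEM src=r3 held:WAW  <A:0 Mu:0 Ld:1 B:0 rd:1 wr:2>
#7 ALU src=r4,r2 held:FU  <A:0 Mu:0 Ld:1 B:0 rd:1 wr:2>

issued = [0, 1, 5]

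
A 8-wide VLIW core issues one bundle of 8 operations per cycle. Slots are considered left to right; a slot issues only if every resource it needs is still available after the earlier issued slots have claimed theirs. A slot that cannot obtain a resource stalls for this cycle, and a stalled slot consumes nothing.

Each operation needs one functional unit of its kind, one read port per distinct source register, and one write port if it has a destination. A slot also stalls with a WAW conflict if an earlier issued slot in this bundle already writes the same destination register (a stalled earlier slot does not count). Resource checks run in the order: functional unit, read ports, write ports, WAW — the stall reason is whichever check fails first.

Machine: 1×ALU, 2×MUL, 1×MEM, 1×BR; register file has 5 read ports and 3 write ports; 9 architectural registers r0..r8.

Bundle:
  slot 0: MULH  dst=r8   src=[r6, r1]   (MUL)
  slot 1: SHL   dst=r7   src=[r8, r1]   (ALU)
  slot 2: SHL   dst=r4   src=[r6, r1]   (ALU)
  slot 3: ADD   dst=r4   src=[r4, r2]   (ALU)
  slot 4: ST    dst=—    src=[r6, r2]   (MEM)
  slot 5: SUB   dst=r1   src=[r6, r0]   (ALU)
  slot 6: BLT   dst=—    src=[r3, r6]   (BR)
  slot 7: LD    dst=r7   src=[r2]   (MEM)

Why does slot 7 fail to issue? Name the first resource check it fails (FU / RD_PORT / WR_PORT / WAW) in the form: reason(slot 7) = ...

reason(slot 7) = WAW

slot 0 (MUL): ISSUE — free A1,Mu1,Ld1,B1 rp3 wp2
slot 1 (ALU): ISSUE — free A0,Mu1,Ld1,B1 rp1 wp1
slot 2 (ALU): stall FU — free A0,Mu1,Ld1,B1 rp1 wp1
slot 3 (ALU): stall FU — free A0,Mu1,Ld1,B1 rp1 wp1
slot 4 (MEM): stall RD_PORT — free A0,Mu1,Ld1,B1 rp1 wp1
slot 5 (ALU): stall FU — free A0,Mu1,Ld1,B1 rp1 wp1
slot 6 (BR): stall RD_PORT — free A0,Mu1,Ld1,B1 rp1 wp1
slot 7 (MEM): stall WAW — free A0,Mu1,Ld1,B1 rp1 wp1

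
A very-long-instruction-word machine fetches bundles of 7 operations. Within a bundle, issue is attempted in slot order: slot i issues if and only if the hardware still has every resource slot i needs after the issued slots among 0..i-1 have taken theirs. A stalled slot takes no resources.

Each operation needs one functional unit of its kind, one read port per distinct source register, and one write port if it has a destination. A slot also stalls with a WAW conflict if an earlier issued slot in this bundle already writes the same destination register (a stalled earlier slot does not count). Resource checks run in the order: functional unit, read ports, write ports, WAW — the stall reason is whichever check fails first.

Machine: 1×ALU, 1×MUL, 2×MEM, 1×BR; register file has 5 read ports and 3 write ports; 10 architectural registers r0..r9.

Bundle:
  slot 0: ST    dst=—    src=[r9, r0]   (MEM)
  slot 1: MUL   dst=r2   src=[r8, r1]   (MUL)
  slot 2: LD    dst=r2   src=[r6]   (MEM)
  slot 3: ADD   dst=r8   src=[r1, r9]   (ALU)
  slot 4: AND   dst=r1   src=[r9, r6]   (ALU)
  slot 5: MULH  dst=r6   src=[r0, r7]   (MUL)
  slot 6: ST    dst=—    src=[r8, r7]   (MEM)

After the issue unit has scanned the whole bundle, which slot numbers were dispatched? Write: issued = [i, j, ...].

  0. MEM ⇒ go  {1A/1Mu/1Ld/1B | 3r 3w}
  1. MUL→r2 ⇒ go  {1A/0Mu/1Ld/1B | 1r 2w}
  2. MEM→r2 ⇒ no(WAW)  {1A/0Mu/1Ld/1B | 1r 2w}
  3. ALU→r8 ⇒ no(RD_PORT)  {1A/0Mu/1Ld/1B | 1r 2w}
  4. ALU→r1 ⇒ no(RD_PORT)  {1A/0Mu/1Ld/1B | 1r 2w}
  5. MUL→r6 ⇒ no(FU)  {1A/0Mu/1Ld/1B | 1r 2w}
  6. MEM ⇒ no(RD_PORT)  {1A/0Mu/1Ld/1B | 1r 2w}

issued = [0, 1]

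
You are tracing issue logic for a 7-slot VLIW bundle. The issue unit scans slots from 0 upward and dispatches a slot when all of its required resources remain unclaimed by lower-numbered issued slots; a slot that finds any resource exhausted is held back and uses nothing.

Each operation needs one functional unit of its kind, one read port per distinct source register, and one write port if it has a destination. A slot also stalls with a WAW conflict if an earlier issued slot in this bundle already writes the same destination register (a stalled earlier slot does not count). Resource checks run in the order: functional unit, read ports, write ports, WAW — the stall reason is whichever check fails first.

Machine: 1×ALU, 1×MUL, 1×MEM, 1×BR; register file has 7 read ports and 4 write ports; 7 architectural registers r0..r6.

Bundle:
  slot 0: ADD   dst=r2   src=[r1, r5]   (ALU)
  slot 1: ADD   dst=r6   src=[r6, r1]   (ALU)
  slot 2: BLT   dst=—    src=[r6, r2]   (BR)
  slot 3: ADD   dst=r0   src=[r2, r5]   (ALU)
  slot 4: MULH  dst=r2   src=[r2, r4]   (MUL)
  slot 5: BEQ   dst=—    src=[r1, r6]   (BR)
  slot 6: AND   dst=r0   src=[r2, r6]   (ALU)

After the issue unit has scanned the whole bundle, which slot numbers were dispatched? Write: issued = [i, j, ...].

[0] ALU needs rd=2 wr=1: ok; after: ALU=0 MUL=1 MEM=1 BR=1, R=5, W=3
[1] ALU needs rd=2 wr=1: FU; after: ALU=0 MUL=1 MEM=1 BR=1, R=5, W=3
[2] BR needs rd=2 wr=0: ok; after: ALU=0 MUL=1 MEM=1 BR=0, R=3, W=3
[3] ALU needs rd=2 wr=1: FU; after: ALU=0 MUL=1 MEM=1 BR=0, R=3, W=3
[4] MUL needs rd=2 wr=1: WAW; after: ALU=0 MUL=1 MEM=1 BR=0, R=3, W=3
[5] BR needs rd=2 wr=0: FU; after: ALU=0 MUL=1 MEM=1 BR=0, R=3, W=3
[6] ALU needs rd=2 wr=1: FU; after: ALU=0 MUL=1 MEM=1 BR=0, R=3, W=3

issued = [0, 2]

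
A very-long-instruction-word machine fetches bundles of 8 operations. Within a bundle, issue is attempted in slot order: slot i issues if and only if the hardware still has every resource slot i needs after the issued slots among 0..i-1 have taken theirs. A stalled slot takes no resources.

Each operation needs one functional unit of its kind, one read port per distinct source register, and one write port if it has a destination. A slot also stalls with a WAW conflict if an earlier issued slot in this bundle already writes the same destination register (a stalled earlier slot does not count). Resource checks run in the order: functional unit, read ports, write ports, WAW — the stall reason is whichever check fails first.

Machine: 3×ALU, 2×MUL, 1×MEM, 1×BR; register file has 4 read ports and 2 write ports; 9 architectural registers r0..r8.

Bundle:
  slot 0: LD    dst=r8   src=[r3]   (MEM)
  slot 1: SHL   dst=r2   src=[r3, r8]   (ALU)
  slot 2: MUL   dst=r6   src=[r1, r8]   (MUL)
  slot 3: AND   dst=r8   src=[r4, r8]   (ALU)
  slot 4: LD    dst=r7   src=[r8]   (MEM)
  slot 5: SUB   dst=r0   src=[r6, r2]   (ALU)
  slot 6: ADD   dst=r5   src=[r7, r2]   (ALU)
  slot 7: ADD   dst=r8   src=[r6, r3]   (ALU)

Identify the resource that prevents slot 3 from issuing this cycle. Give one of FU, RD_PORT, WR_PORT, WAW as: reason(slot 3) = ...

reason(slot 3) = RD_PORT

  0. MEM→r8 ⇒ go  {3A/2Mu/0Ld/1B | 3r 1w}
  1. ALU→r2 ⇒ go  {2A/2Mu/0Ld/1B | 1r 0w}
  2. MUL→r6 ⇒ no(RD_PORT)  {2A/2Mu/0Ld/1B | 1r 0w}
  3. ALU→r8 ⇒ no(RD_PORT)  {2A/2Mu/0Ld/1B | 1r 0w}
  4. MEM→r7 ⇒ no(FU)  {2A/2Mu/0Ld/1B | 1r 0w}
  5. ALU→r0 ⇒ no(RD_PORT)  {2A/2Mu/0Ld/1B | 1r 0w}
  6. ALU→r5 ⇒ no(RD_PORT)  {2A/2Mu/0Ld/1B | 1r 0w}
  7. ALU→r8 ⇒ no(RD_PORT)  {2A/2Mu/0Ld/1B | 1r 0w}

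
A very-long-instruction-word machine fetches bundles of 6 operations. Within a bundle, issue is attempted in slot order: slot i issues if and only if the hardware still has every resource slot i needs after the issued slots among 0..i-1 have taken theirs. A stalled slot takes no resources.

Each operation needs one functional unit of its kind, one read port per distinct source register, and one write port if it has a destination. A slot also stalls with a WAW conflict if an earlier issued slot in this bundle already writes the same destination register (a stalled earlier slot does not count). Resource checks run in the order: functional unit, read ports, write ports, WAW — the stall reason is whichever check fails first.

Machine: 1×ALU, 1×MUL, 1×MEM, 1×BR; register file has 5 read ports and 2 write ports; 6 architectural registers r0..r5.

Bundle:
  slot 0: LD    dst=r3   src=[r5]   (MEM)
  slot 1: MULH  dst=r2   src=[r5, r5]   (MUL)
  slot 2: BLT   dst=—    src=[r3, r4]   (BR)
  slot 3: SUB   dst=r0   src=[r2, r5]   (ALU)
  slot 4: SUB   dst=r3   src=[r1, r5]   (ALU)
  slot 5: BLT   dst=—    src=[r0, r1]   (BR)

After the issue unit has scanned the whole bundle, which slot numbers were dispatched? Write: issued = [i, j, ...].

issued = [0, 1, 2]

#0 MEM src=r5 dispatched  <A:1 Mu:1 Ld:0 B:1 rd:4 wr:1>
#1 MUL src=r5,r5 dispatched  <A:1 Mu:0 Ld:0 B:1 rd:3 wr:0>
#2 BR src=r3,r4 dispatched  <A:1 Mu:0 Ld:0 B:0 rd:1 wr:0>
#3 ALU src=r2,r5 held:RD_PORT  <A:1 Mu:0 Ld:0 B:0 rd:1 wr:0>
#4 ALU src=r1,r5 held:RD_PORT  <A:1 Mu:0 Ld:0 B:0 rd:1 wr:0>
#5 BR src=r0,r1 held:FU  <A:1 Mu:0 Ld:0 B:0 rd:1 wr:0>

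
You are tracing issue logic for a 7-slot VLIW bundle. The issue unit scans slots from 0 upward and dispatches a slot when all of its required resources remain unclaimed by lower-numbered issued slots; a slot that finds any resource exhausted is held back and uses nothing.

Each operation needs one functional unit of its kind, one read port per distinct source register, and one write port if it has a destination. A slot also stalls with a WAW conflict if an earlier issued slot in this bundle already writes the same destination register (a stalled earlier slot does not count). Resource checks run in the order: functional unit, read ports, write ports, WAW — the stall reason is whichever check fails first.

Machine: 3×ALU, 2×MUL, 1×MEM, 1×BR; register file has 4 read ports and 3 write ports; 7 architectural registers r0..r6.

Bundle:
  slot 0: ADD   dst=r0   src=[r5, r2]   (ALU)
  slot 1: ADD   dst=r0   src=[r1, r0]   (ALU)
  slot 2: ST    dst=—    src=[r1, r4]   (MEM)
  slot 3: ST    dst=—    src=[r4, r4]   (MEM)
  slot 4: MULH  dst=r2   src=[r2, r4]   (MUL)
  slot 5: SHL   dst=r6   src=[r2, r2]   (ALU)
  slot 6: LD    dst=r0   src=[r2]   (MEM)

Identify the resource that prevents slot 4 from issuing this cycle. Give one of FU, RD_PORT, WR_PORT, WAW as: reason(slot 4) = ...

  0. ALU→r0 ⇒ go  {2A/2Mu/1Ld/1B | 2r 2w}
  1. ALU→r0 ⇒ no(WAW)  {2A/2Mu/1Ld/1B | 2r 2w}
  2. MEM ⇒ go  {2A/2Mu/0Ld/1B | 0r 2w}
  3. MEM ⇒ no(FU)  {2A/2Mu/0Ld/1B | 0r 2w}
  4. MUL→r2 ⇒ no(RD_PORT)  {2A/2Mu/0Ld/1B | 0r 2w}
  5. ALU→r6 ⇒ no(RD_PORT)  {2A/2Mu/0Ld/1B | 0r 2w}
  6. MEM→r0 ⇒ no(FU)  {2A/2Mu/0Ld/1B | 0r 2w}

reason(slot 4) = RD_PORT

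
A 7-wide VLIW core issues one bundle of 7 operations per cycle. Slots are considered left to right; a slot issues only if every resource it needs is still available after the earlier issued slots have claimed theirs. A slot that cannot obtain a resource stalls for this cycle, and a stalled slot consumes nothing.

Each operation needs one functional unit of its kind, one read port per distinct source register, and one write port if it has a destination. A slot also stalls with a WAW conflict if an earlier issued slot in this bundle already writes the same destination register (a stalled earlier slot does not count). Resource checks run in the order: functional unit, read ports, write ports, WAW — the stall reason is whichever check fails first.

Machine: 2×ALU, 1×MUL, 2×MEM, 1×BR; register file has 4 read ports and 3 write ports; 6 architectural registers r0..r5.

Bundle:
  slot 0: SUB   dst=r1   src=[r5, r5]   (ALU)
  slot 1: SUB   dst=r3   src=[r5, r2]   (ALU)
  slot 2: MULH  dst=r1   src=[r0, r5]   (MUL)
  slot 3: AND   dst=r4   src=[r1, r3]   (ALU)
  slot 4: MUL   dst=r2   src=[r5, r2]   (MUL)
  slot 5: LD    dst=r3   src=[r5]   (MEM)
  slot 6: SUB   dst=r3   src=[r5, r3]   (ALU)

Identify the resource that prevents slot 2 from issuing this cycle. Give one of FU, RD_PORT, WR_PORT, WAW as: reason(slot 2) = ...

#0 ALU src=r5,r5 dispatched  <A:1 Mu:1 Ld:2 B:1 rd:3 wr:2>
#1 ALU src=r5,r2 dispatched  <A:0 Mu:1 Ld:2 B:1 rd:1 wr:1>
#2 MUL src=r0,r5 held:RD_PORT  <A:0 Mu:1 Ld:2 B:1 rd:1 wr:1>
#3 ALU src=r1,r3 held:FU  <A:0 Mu:1 Ld:2 B:1 rd:1 wr:1>
#4 MUL src=r5,r2 held:RD_PORT  <A:0 Mu:1 Ld:2 B:1 rd:1 wr:1>
#5 MEM src=r5 held:WAW  <A:0 Mu:1 Ld:2 B:1 rd:1 wr:1>
#6 ALU src=r5,r3 held:FU  <A:0 Mu:1 Ld:2 B:1 rd:1 wr:1>

reason(slot 2) = RD_PORT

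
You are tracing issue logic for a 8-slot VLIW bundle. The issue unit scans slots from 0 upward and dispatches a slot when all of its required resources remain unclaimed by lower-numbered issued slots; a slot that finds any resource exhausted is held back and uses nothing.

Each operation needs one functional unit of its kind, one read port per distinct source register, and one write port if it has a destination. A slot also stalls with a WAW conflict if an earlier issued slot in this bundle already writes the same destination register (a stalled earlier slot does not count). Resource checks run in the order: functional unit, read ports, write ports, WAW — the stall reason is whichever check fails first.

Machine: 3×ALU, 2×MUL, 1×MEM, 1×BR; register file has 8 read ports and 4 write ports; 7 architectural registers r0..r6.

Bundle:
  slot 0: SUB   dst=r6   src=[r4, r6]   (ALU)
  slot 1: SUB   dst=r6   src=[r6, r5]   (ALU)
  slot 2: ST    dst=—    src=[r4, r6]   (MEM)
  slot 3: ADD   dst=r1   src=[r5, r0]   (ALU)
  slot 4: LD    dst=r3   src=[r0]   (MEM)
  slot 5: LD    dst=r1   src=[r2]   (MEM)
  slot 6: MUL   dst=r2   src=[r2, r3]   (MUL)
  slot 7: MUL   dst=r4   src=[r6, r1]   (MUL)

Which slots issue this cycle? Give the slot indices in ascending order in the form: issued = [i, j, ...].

slot 0 (ALU): ISSUE — free A2,Mu2,Ld1,B1 rp6 wp3
slot 1 (ALU): stall WAW — free A2,Mu2,Ld1,B1 rp6 wp3
slot 2 (MEM): ISSUE — free A2,Mu2,Ld0,B1 rp4 wp3
slot 3 (ALU): ISSUE — free A1,Mu2,Ld0,B1 rp2 wp2
slot 4 (MEM): stall FU — free A1,Mu2,Ld0,B1 rp2 wp2
slot 5 (MEM): stall FU — free A1,Mu2,Ld0,B1 rp2 wp2
slot 6 (MUL): ISSUE — free A1,Mu1,Ld0,B1 rp0 wp1
slot 7 (MUL): stall RD_PORT — free A1,Mu1,Ld0,B1 rp0 wp1

issued = [0, 2, 3, 6]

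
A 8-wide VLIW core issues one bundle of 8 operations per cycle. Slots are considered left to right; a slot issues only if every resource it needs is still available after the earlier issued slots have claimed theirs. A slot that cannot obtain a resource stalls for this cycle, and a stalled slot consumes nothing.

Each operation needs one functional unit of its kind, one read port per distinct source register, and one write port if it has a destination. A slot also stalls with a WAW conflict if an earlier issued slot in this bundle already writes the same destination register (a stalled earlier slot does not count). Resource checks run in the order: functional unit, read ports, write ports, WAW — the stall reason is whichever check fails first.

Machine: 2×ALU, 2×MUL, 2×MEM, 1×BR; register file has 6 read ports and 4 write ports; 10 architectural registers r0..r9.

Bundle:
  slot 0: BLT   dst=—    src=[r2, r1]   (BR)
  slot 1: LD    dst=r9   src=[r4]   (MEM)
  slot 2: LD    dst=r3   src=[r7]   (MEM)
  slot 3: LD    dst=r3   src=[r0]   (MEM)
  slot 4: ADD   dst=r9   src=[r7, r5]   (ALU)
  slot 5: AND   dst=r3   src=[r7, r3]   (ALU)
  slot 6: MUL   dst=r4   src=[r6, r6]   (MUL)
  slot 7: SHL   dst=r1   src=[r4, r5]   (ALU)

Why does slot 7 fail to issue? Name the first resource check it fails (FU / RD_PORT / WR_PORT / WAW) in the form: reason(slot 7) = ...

reason(slot 7) = RD_PORT

(0) want 1×BR +2rd +0wr — yes → AL2|MU2|ME2|BR0|rd4|wr4
(1) want 1×MEM +1rd +1wr — yes → AL2|MU2|ME1|BR0|rd3|wr3
(2) want 1×MEM +1rd +1wr — yes → AL2|MU2|ME0|BR0|rd2|wr2
(3) want 1×MEM +1rd +1wr — FU → AL2|MU2|ME0|BR0|rd2|wr2
(4) want 1×ALU +2rd +1wr — WAW → AL2|MU2|ME0|BR0|rd2|wr2
(5) want 1×ALU +2rd +1wr — WAW → AL2|MU2|ME0|BR0|rd2|wr2
(6) want 1×MUL +1rd +1wr — yes → AL2|MU1|ME0|BR0|rd1|wr1
(7) want 1×ALU +2rd +1wr — RD_PORT → AL2|MU1|ME0|BR0|rd1|wr1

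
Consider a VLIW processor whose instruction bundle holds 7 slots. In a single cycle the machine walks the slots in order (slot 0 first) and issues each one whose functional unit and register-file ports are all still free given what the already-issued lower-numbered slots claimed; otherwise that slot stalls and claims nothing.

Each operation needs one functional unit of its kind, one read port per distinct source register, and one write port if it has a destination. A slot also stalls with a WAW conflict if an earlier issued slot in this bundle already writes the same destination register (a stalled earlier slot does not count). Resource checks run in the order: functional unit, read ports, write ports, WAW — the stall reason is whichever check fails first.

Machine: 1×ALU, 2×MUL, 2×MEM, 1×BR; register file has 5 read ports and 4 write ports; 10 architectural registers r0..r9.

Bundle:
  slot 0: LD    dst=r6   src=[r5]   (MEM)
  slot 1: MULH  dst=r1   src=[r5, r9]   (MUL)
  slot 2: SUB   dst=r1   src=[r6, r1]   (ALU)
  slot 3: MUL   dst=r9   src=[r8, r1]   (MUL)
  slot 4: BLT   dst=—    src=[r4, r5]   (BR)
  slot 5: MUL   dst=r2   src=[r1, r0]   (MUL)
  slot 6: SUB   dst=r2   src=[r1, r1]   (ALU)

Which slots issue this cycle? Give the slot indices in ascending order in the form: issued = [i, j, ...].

issued = [0, 1, 3]

(0) want 1×MEM +1rd +1wr — yes → AL1|MU2|ME1|BR1|rd4|wr3
(1) want 1×MUL +2rd +1wr — yes → AL1|MU1|ME1|BR1|rd2|wr2
(2) want 1×ALU +2rd +1wr — WAW → AL1|MU1|ME1|BR1|rd2|wr2
(3) want 1×MUL +2rd +1wr — yes → AL1|MU0|ME1|BR1|rd0|wr1
(4) want 1×BR +2rd +0wr — RD_PORT → AL1|MU0|ME1|BR1|rd0|wr1
(5) want 1×MUL +2rd +1wr — FU → AL1|MU0|ME1|BR1|rd0|wr1
(6) want 1×ALU +1rd +1wr — RD_PORT → AL1|MU0|ME1|BR1|rd0|wr1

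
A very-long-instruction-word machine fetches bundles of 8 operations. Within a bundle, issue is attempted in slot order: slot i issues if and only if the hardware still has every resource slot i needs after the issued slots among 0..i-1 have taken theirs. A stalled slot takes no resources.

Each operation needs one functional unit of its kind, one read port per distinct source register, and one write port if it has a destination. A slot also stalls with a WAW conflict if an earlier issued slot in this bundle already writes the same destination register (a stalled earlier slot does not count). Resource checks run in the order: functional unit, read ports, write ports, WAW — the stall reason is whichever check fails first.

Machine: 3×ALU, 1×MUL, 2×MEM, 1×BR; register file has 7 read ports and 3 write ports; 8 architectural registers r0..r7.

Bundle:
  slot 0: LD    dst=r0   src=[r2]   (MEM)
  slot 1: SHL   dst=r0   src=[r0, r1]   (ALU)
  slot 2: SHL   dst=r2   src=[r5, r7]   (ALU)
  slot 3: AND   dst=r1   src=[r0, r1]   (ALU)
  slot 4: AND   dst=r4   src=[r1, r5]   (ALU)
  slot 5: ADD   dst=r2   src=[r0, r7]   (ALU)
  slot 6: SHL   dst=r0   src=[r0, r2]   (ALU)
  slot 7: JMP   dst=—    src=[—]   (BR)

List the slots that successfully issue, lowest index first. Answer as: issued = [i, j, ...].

#0 MEM src=r2 dispatched  <A:3 Mu:1 Ld:1 B:1 rd:6 wr:2>
#1 ALU src=r0,r1 held:WAW  <A:3 Mu:1 Ld:1 B:1 rd:6 wr:2>
#2 ALU src=r5,r7 dispatched  <A:2 Mu:1 Ld:1 B:1 rd:4 wr:1>
#3 ALU src=r0,r1 dispatched  <A:1 Mu:1 Ld:1 B:1 rd:2 wr:0>
#4 ALU src=r1,r5 held:WR_PORT  <A:1 Mu:1 Ld:1 B:1 rd:2 wr:0>
#5 ALU src=r0,r7 held:WR_PORT  <A:1 Mu:1 Ld:1 B:1 rd:2 wr:0>
#6 ALU src=r0,r2 held:WR_PORT  <A:1 Mu:1 Ld:1 B:1 rd:2 wr:0>
#7 BR src=- dispatched  <A:1 Mu:1 Ld:1 B:0 rd:2 wr:0>

issued = [0, 2, 3, 7]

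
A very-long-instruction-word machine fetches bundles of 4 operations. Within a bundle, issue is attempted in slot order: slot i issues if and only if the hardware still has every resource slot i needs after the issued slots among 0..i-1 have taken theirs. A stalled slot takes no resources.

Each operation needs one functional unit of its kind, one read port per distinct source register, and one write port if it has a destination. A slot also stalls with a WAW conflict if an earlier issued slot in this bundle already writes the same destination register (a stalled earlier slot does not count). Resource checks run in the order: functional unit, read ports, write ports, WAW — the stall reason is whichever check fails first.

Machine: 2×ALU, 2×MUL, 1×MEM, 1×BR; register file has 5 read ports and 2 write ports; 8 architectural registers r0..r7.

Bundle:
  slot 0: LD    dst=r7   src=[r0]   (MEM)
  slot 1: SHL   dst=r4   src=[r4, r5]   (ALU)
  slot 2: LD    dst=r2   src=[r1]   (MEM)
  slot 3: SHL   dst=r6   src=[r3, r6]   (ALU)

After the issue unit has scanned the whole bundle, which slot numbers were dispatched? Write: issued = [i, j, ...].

[0] MEM needs rd=1 wr=1: ok; after: ALU=2 MUL=2 MEM=0 BR=1, R=4, W=1
[1] ALU needs rd=2 wr=1: ok; after: ALU=1 MUL=2 MEM=0 BR=1, R=2, W=0
[2] MEM needs rd=1 wr=1: FU; after: ALU=1 MUL=2 MEM=0 BR=1, R=2, W=0
[3] ALU needs rd=2 wr=1: WR_PORT; after: ALU=1 MUL=2 MEM=0 BR=1, R=2, W=0

issued = [0, 1]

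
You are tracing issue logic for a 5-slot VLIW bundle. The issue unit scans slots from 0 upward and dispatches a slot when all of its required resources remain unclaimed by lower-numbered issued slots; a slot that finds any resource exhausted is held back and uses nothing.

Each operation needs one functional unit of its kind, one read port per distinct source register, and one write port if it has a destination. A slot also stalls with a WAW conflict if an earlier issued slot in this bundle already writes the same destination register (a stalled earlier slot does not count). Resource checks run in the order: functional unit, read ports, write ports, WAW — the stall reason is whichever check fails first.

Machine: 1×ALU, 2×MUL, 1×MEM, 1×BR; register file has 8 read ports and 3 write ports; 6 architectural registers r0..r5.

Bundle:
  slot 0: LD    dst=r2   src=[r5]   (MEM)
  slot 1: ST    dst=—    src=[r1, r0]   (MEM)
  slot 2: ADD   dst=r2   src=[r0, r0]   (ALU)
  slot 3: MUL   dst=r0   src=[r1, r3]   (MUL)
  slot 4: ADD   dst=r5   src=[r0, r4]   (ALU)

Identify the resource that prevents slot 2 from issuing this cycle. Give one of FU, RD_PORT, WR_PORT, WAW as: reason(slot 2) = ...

reason(slot 2) = WAW

(0) want 1×MEM +1rd +1wr — yes → AL1|MU2|ME0|BR1|rd7|wr2
(1) want 1×MEM +2rd +0wr — FU → AL1|MU2|ME0|BR1|rd7|wr2
(2) want 1×ALU +1rd +1wr — WAW → AL1|MU2|ME0|BR1|rd7|wr2
(3) want 1×MUL +2rd +1wr — yes → AL1|MU1|ME0|BR1|rd5|wr1
(4) want 1×ALU +2rd +1wr — yes → AL0|MU1|ME0|BR1|rd3|wr0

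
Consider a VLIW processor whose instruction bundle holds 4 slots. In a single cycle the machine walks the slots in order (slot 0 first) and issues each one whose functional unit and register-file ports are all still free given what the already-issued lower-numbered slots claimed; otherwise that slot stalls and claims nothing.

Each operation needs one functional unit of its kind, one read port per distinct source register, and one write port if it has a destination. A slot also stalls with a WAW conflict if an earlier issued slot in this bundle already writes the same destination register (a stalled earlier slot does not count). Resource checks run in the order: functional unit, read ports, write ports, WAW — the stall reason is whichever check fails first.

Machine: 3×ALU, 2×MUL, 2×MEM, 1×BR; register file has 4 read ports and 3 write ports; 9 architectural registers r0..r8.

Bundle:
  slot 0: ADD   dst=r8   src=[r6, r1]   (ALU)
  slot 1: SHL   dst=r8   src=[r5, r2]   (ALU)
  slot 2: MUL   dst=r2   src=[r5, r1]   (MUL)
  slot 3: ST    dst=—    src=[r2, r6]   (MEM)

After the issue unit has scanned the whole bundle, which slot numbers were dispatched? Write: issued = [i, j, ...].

issued = [0, 2]

slot 0 (ALU): ISSUE — free A2,Mu2,Ld2,B1 rp2 wp2
slot 1 (ALU): stall WAW — free A2,Mu2,Ld2,B1 rp2 wp2
slot 2 (MUL): ISSUE — free A2,Mu1,Ld2,B1 rp0 wp1
slot 3 (MEM): stall RD_PORT — free A2,Mu1,Ld2,B1 rp0 wp1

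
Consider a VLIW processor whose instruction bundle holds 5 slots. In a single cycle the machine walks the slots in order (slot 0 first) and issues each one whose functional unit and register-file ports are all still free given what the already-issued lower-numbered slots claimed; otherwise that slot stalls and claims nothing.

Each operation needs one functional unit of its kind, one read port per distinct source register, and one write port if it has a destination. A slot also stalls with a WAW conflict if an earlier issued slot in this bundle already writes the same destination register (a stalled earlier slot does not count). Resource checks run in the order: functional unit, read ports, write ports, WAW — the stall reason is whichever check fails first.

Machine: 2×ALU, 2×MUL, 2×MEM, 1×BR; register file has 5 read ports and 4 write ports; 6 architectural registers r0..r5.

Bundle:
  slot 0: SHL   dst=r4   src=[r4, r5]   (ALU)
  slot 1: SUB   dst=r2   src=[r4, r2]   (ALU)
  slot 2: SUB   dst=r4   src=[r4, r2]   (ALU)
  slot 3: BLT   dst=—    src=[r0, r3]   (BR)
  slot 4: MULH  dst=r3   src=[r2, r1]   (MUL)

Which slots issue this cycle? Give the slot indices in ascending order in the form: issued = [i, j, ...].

issued = [0, 1]

[0] ALU needs rd=2 wr=1: ok; after: ALU=1 MUL=2 MEM=2 BR=1, R=3, W=3
[1] ALU needs rd=2 wr=1: ok; after: ALU=0 MUL=2 MEM=2 BR=1, R=1, W=2
[2] ALU needs rd=2 wr=1: FU; after: ALU=0 MUL=2 MEM=2 BR=1, R=1, W=2
[3] BR needs rd=2 wr=0: RD_PORT; after: ALU=0 MUL=2 MEM=2 BR=1, R=1, W=2
[4] MUL needs rd=2 wr=1: RD_PORT; after: ALU=0 MUL=2 MEM=2 BR=1, R=1, W=2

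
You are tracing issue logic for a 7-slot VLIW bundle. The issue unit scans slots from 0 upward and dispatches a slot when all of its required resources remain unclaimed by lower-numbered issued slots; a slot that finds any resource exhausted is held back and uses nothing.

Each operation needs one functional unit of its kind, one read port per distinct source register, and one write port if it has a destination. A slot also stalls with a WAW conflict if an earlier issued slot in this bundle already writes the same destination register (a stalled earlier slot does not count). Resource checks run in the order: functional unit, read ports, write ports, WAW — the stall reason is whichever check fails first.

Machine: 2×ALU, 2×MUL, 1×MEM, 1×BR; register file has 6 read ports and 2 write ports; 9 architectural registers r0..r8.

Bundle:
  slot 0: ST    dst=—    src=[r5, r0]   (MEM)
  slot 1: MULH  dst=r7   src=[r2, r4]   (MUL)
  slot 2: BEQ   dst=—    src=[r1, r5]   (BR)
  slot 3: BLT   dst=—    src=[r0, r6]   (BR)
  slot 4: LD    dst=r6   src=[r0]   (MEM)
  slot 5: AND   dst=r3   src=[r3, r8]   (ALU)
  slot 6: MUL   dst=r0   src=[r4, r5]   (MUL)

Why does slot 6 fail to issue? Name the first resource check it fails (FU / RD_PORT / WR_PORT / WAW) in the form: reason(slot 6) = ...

reason(slot 6) = RD_PORT

[0] MEM needs rd=2 wr=0: ok; after: ALU=2 MUL=2 MEM=0 BR=1, R=4, W=2
[1] MUL needs rd=2 wr=1: ok; after: ALU=2 MUL=1 MEM=0 BR=1, R=2, W=1
[2] BR needs rd=2 wr=0: ok; after: ALU=2 MUL=1 MEM=0 BR=0, R=0, W=1
[3] BR needs rd=2 wr=0: FU; after: ALU=2 MUL=1 MEM=0 BR=0, R=0, W=1
[4] MEM needs rd=1 wr=1: FU; after: ALU=2 MUL=1 MEM=0 BR=0, R=0, W=1
[5] ALU needs rd=2 wr=1: RD_PORT; after: ALU=2 MUL=1 MEM=0 BR=0, R=0, W=1
[6] MUL needs rd=2 wr=1: RD_PORT; after: ALU=2 MUL=1 MEM=0 BR=0, R=0, W=1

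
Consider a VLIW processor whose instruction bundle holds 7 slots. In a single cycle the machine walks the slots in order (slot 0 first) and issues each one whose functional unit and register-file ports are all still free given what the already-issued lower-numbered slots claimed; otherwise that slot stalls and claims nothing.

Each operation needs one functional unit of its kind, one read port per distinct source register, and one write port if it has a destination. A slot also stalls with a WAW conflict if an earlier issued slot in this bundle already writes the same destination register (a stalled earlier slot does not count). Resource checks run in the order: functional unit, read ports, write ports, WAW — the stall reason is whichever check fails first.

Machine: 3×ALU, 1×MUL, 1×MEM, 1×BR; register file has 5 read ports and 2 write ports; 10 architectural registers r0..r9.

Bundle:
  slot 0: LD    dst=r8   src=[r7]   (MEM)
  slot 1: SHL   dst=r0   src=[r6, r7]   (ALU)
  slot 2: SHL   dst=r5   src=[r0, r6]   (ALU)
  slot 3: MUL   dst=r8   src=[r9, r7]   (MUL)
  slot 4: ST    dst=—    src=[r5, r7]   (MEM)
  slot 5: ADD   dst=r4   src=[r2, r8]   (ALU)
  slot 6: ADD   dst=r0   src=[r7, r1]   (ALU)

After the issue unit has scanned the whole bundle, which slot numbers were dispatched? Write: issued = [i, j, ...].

  0. MEM→r8 ⇒ go  {3A/1Mu/0Ld/1B | 4r 1w}
  1. ALU→r0 ⇒ go  {2A/1Mu/0Ld/1B | 2r 0w}
  2. ALU→r5 ⇒ no(WR_PORT)  {2A/1Mu/0Ld/1B | 2r 0w}
  3. MUL→r8 ⇒ no(WR_PORT)  {2A/1Mu/0Ld/1B | 2r 0w}
  4. MEM ⇒ no(FU)  {2A/1Mu/0Ld/1B | 2r 0w}
  5. ALU→r4 ⇒ no(WR_PORT)  {2A/1Mu/0Ld/1B | 2r 0w}
  6. ALU→r0 ⇒ no(WR_PORT)  {2A/1Mu/0Ld/1B | 2r 0w}

issued = [0, 1]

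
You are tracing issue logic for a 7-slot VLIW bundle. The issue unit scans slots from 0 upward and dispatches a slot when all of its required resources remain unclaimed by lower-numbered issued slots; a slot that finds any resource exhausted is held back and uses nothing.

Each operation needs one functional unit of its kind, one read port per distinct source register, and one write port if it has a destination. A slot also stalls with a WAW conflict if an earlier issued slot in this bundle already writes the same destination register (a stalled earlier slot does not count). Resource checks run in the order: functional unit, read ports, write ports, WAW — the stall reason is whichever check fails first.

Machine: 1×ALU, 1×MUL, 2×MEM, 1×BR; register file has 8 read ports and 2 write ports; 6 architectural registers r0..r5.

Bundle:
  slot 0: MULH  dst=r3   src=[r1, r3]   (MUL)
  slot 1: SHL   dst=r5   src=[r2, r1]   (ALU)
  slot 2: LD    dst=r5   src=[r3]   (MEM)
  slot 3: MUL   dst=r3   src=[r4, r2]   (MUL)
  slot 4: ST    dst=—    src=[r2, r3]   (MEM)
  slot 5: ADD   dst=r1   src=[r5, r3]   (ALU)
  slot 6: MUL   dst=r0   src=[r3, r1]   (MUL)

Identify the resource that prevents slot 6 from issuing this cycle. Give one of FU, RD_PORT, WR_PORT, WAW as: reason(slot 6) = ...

reason(slot 6) = FU

(0) want 1×MUL +2rd +1wr — yes → AL1|MU0|ME2|BR1|rd6|wr1
(1) want 1×ALU +2rd +1wr — yes → AL0|MU0|ME2|BR1|rd4|wr0
(2) want 1×MEM +1rd +1wr — WR_PORT → AL0|MU0|ME2|BR1|rd4|wr0
(3) want 1×MUL +2rd +1wr — FU → AL0|MU0|ME2|BR1|rd4|wr0
(4) want 1×MEM +2rd +0wr — yes → AL0|MU0|ME1|BR1|rd2|wr0
(5) want 1×ALU +2rd +1wr — FU → AL0|MU0|ME1|BR1|rd2|wr0
(6) want 1×MUL +2rd +1wr — FU → AL0|MU0|ME1|BR1|rd2|wr0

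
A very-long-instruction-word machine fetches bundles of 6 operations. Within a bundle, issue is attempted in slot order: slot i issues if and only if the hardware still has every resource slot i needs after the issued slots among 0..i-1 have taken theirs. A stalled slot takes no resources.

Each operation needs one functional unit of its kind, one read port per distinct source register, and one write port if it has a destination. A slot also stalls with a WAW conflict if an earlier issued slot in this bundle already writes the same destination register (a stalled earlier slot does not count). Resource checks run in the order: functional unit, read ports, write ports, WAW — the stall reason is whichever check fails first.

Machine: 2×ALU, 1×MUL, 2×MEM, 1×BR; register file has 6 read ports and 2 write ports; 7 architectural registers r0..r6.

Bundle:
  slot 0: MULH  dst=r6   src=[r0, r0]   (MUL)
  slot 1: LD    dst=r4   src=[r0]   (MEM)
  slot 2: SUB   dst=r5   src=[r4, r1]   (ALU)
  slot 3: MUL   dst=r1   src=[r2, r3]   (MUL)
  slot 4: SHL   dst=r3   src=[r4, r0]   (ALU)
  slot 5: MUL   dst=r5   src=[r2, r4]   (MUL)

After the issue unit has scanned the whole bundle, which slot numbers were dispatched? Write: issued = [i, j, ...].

#0 MUL src=r0,r0 dispatched  <A:2 Mu:0 Ld:2 B:1 rd:5 wr:1>
#1 MEM src=r0 dispatched  <A:2 Mu:0 Ld:1 B:1 rd:4 wr:0>
#2 ALU src=r4,r1 held:WR_PORT  <A:2 Mu:0 Ld:1 B:1 rd:4 wr:0>
#3 MUL src=r2,r3 held:FU  <A:2 Mu:0 Ld:1 B:1 rd:4 wr:0>
#4 ALU src=r4,r0 held:WR_PORT  <A:2 Mu:0 Ld:1 B:1 rd:4 wr:0>
#5 MUL src=r2,r4 held:FU  <A:2 Mu:0 Ld:1 B:1 rd:4 wr:0>

issued = [0, 1]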